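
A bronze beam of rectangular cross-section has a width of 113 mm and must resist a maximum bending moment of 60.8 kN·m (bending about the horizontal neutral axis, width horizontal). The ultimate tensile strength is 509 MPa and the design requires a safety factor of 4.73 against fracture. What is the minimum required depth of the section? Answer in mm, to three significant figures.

h = 173 mm

σ_allow = 509/4.73 = 107.6 MPa.
For a rectangular section σ = 6M/(bh²), so h² = 6M/(b σ_allow) = 6×6.0800×10^7/(113×107.6) = 30000 mm².
h = 173.2 mm.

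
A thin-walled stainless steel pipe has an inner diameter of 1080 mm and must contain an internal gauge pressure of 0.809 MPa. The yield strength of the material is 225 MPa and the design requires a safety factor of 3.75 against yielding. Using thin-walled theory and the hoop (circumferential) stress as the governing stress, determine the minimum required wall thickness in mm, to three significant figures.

t = 7.28 mm

σ_allow = 225/3.75 = 60.00 MPa.
Hoop stress σ_h = pD/(2t), so t = pD/(2σ_allow) = 0.809×1080/(2×60.00) = 7.281 mm.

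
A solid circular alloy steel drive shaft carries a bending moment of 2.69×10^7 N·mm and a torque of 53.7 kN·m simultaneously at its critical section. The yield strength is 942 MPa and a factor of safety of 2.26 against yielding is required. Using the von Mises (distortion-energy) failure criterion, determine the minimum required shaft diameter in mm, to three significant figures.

d = 109 mm

σ_allow = σ_y/n = 942/2.26 = 416.8 MPa.
For a solid shaft σ_b = 32M/(πd³) and τ = 16T/(πd³), so the von Mises stress is σ' = (16/πd³)·√(4M²+3T²).
√(4M²+3T²) = √(4×(2.690×10^7)² + 3×(5.370×10^7)²) = 1.075×10^8 N·mm.
d³ = 16×1.075×10^8/(π×416.8) = 1.313×10^6 mm³.
d = 109.5 mm.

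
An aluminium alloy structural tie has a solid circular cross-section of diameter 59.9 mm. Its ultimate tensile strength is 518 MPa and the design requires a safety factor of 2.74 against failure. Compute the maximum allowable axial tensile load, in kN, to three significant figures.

σ_allow = 518/2.74 = 189.1 MPa.
A = πd²/4 = π×59.9²/4 = 2818 mm².
F_allow = σ_allow × A = 189.1×2818 = 532700 N.

F_allow = 533 kN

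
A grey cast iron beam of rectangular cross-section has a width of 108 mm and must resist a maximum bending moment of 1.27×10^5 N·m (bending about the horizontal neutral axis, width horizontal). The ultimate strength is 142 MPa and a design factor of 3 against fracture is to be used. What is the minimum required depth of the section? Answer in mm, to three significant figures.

h = 386 mm

σ_allow = 142/3 = 47.33 MPa.
For a rectangular section σ = 6M/(bh²), so h² = 6M/(b σ_allow) = 6×1.2700×10^8/(108×47.33) = 149100 mm².
h = 386.1 mm.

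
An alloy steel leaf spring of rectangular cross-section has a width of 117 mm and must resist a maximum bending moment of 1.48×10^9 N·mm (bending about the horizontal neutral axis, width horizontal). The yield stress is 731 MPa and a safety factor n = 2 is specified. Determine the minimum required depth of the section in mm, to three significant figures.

σ_allow = 731/2 = 365.5 MPa.
For a rectangular section σ = 6M/(bh²), so h² = 6M/(b σ_allow) = 6×1.4800×10^9/(117×365.5) = 207700 mm².
h = 455.7 mm.

h = 456 mm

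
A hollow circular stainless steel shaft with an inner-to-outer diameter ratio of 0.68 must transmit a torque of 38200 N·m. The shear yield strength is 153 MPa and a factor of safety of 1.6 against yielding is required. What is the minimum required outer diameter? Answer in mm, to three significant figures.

d_o = 137 mm

τ_allow = 153/1.6 = 95.62 MPa.
For a hollow shaft τ = 16T/[πd_o³(1−k⁴)] with k = 0.68, so 1−k⁴ = 0.7862.
d_o³ = 16T/[π τ_allow (1−k⁴)] = 16×3.8200×10^7/(π×95.62×0.7862) = 2.588×10^6 mm³.
d_o = 137.3 mm.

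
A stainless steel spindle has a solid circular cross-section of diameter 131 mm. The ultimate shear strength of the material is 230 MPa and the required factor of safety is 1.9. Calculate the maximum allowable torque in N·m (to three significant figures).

τ_allow = 230/1.9 = 121.1 MPa.
For a solid shaft T_allow = τ_allow·πd³/16; πd³/16 = π×131³/16 = 441400 mm³.
T_allow = 121.1×441400 = 5.343×10^7 N·mm = 53430 N·m.

T_allow = 53400 N·m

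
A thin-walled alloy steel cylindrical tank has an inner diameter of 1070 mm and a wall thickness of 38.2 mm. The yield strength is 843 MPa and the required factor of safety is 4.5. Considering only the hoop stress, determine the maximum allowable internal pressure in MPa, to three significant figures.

p_allow = 13.4 MPa

σ_allow = 843/4.5 = 187.3 MPa.
σ_h = pD/(2t) → p_allow = 2σ_allow t/D = 2×187.3×38.2/1070 = 13.38 MPa.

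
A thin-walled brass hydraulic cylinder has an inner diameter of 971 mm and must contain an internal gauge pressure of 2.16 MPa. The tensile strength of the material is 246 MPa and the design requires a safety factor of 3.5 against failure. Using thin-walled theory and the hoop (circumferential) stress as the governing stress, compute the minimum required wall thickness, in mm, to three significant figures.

σ_allow = 246/3.5 = 70.29 MPa.
Hoop stress σ_h = pD/(2t), so t = pD/(2σ_allow) = 2.16×971/(2×70.29) = 14.92 mm.

t = 14.9 mm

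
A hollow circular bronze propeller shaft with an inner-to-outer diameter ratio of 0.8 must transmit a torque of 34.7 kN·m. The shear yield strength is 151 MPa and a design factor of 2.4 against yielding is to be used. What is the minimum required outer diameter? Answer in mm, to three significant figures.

τ_allow = 151/2.4 = 62.92 MPa.
For a hollow shaft τ = 16T/[πd_o³(1−k⁴)] with k = 0.8, so 1−k⁴ = 0.5904.
d_o³ = 16T/[π τ_allow (1−k⁴)] = 16×3.4700×10^7/(π×62.92×0.5904) = 4.758×10^6 mm³.
d_o = 168.2 mm.

d_o = 168 mm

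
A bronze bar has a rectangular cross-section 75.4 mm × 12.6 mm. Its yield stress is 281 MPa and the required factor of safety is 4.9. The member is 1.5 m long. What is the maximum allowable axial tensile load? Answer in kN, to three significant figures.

F_allow = 54.5 kN

σ_allow = 281/4.9 = 57.35 MPa.
A = 75.4×12.6 = 950.0 mm².
F_allow = σ_allow × A = 57.35×950.0 = 54480 N.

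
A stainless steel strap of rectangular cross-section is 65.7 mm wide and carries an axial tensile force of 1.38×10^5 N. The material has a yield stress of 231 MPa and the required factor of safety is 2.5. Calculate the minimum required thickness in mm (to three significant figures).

t = 22.7 mm

σ_allow = 231/2.5 = 92.40 MPa.
Required area A = F/σ_allow = 138000/92.40 = 1494 mm².
t = A/w = 1494/65.7 = 22.73 mm.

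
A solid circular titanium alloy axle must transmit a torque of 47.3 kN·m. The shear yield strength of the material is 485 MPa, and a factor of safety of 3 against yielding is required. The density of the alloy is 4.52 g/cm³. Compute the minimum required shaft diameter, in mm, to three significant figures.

Allowable shear stress τ_allow = 485/3 = 161.7 MPa.
For a solid shaft τ = 16T/(πd³), so d³ = 16T/(π τ_allow) = 16×4.7300×10^7/(π×161.7) = 1.490×10^6 mm³.
d = (1.490×10^6)^(1/3) = 114.2 mm.

d = 114 mm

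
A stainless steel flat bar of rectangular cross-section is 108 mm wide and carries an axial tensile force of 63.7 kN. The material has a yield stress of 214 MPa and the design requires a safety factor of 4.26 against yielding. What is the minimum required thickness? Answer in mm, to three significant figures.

t = 11.7 mm

σ_allow = 214/4.26 = 50.23 MPa.
Required area A = F/σ_allow = 63700/50.23 = 1268 mm².
t = A/w = 1268/108 = 11.74 mm.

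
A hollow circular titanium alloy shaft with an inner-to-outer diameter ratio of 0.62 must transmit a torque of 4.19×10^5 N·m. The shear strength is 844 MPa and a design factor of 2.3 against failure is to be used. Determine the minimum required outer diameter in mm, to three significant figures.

d_o = 190 mm

τ_allow = 844/2.3 = 367.0 MPa.
For a hollow shaft τ = 16T/[πd_o³(1−k⁴)] with k = 0.62, so 1−k⁴ = 0.8522.
d_o³ = 16T/[π τ_allow (1−k⁴)] = 16×4.1900×10^8/(π×367.0×0.8522) = 6.824×10^6 mm³.
d_o = 189.7 mm.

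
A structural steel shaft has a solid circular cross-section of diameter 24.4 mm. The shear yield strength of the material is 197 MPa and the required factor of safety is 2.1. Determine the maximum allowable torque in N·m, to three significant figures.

τ_allow = 197/2.1 = 93.81 MPa.
For a solid shaft T_allow = τ_allow·πd³/16; πd³/16 = π×24.4³/16 = 2852 mm³.
T_allow = 93.81×2852 = 267600 N·mm = 267.6 N·m.

T_allow = 268 N·m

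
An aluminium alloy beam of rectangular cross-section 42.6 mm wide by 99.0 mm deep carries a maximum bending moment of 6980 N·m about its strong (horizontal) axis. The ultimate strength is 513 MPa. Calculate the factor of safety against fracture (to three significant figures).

n = 5.11

Section modulus S = bh²/6 = 42.6×99.0²/6 = 69590 mm³.
σ = M/S = 6980000/69590 = 100.3 MPa.
n = 513/100.3 = 5.114.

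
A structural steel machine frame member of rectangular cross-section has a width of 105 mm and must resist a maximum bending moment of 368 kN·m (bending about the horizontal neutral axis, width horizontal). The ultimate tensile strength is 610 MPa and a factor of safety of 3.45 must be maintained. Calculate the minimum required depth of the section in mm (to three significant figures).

h = 345 mm

σ_allow = 610/3.45 = 176.8 MPa.
For a rectangular section σ = 6M/(bh²), so h² = 6M/(b σ_allow) = 6×3.6800×10^8/(105×176.8) = 118900 mm².
h = 344.9 mm.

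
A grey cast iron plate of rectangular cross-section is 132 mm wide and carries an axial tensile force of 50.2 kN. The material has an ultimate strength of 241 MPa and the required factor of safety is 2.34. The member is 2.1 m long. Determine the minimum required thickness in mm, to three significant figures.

t = 3.69 mm

σ_allow = 241/2.34 = 103.0 MPa.
Required area A = F/σ_allow = 50200/103.0 = 487.4 mm².
t = A/w = 487.4/132 = 3.693 mm.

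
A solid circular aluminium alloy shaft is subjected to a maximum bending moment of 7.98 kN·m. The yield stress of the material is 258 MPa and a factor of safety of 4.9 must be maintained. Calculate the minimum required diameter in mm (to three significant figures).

σ_allow = 258/4.9 = 52.65 MPa.
For a solid circular section σ = 32M/(πd³), so d³ = 32M/(π σ_allow) = 32×7980000/(π×52.65) = 1.544×10^6 mm³.
d = 115.6 mm.

d = 116 mm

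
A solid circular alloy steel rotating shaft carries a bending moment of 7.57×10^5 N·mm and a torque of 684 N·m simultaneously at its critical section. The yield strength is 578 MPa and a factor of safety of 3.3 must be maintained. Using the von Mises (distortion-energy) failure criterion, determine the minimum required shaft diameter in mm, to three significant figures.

d = 38.2 mm

σ_allow = σ_y/n = 578/3.3 = 175.2 MPa.
For a solid shaft σ_b = 32M/(πd³) and τ = 16T/(πd³), so the von Mises stress is σ' = (16/πd³)·√(4M²+3T²).
√(4M²+3T²) = √(4×(757000)² + 3×(684000)²) = 1.922×10^6 N·mm.
d³ = 16×1.922×10^6/(π×175.2) = 55900 mm³.
d = 38.24 mm.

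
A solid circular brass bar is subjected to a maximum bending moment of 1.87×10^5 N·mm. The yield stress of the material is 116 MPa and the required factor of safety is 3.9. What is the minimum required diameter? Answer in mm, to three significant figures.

σ_allow = 116/3.9 = 29.74 MPa.
For a solid circular section σ = 32M/(πd³), so d³ = 32M/(π σ_allow) = 32×187000/(π×29.74) = 64040 mm³.
d = 40.01 mm.

d = 40.0 mm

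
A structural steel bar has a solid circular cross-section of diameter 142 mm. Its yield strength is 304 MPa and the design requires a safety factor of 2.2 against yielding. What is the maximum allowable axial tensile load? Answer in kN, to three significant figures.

F_allow = 2190 kN

σ_allow = 304/2.2 = 138.2 MPa.
A = πd²/4 = π×142²/4 = 15840 mm².
F_allow = σ_allow × A = 138.2×15840 = 2.188×10^6 N.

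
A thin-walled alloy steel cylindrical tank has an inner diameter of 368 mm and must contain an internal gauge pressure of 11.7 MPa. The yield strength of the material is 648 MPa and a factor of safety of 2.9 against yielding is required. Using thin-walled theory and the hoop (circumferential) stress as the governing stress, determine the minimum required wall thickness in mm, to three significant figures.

σ_allow = 648/2.9 = 223.4 MPa.
Hoop stress σ_h = pD/(2t), so t = pD/(2σ_allow) = 11.7×368/(2×223.4) = 9.634 mm.

t = 9.63 mm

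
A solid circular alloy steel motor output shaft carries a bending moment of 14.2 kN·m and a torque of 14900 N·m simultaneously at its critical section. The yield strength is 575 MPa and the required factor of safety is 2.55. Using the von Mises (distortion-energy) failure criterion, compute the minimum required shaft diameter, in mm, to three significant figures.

d = 95.3 mm

σ_allow = σ_y/n = 575/2.55 = 225.5 MPa.
For a solid shaft σ_b = 32M/(πd³) and τ = 16T/(πd³), so the von Mises stress is σ' = (16/πd³)·√(4M²+3T²).
√(4M²+3T²) = √(4×(1.420×10^7)² + 3×(1.490×10^7)²) = 3.837×10^7 N·mm.
d³ = 16×3.837×10^7/(π×225.5) = 866700 mm³.
d = 95.34 mm.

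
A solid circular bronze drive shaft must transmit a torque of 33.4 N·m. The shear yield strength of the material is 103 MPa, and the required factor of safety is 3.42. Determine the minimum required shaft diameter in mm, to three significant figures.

Allowable shear stress τ_allow = 103/3.42 = 30.12 MPa.
For a solid shaft τ = 16T/(πd³), so d³ = 16T/(π τ_allow) = 16×33400/(π×30.12) = 5648 mm³.
d = (5648)^(1/3) = 17.81 mm.

d = 17.8 mm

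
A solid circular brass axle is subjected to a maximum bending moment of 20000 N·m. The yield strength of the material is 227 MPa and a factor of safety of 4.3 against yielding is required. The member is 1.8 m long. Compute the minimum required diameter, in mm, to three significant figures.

d = 157 mm

σ_allow = 227/4.3 = 52.79 MPa.
For a solid circular section σ = 32M/(πd³), so d³ = 32M/(π σ_allow) = 32×2.0000×10^7/(π×52.79) = 3.859×10^6 mm³.
d = 156.9 mm.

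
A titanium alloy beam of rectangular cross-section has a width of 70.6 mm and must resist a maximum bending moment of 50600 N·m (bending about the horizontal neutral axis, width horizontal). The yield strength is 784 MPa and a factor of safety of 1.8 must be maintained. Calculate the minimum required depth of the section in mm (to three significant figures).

h = 99.4 mm

σ_allow = 784/1.8 = 435.6 MPa.
For a rectangular section σ = 6M/(bh²), so h² = 6M/(b σ_allow) = 6×5.0600×10^7/(70.6×435.6) = 9873 mm².
h = 99.36 mm.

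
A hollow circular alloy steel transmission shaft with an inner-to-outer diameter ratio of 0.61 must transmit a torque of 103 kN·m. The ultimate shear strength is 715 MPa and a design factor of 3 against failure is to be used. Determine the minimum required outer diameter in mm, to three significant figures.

d_o = 137 mm

τ_allow = 715/3 = 238.3 MPa.
For a hollow shaft τ = 16T/[πd_o³(1−k⁴)] with k = 0.61, so 1−k⁴ = 0.8615.
d_o³ = 16T/[π τ_allow (1−k⁴)] = 16×1.0300×10^8/(π×238.3×0.8615) = 2.555×10^6 mm³.
d_o = 136.7 mm.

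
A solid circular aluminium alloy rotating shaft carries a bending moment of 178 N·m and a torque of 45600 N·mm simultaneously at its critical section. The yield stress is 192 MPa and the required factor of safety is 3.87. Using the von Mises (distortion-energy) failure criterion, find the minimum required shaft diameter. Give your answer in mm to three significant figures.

d = 33.5 mm

σ_allow = σ_y/n = 192/3.87 = 49.61 MPa.
For a solid shaft σ_b = 32M/(πd³) and τ = 16T/(πd³), so the von Mises stress is σ' = (16/πd³)·√(4M²+3T²).
√(4M²+3T²) = √(4×(178000)² + 3×(45600)²) = 364700 N·mm.
d³ = 16×364700/(π×49.61) = 37430 mm³.
d = 33.45 mm.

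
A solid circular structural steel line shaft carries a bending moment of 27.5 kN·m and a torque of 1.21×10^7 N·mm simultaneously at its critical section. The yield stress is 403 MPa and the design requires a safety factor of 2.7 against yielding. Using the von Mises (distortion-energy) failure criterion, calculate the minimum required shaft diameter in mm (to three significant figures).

d = 126 mm

σ_allow = σ_y/n = 403/2.7 = 149.3 MPa.
For a solid shaft σ_b = 32M/(πd³) and τ = 16T/(πd³), so the von Mises stress is σ' = (16/πd³)·√(4M²+3T²).
√(4M²+3T²) = √(4×(2.750×10^7)² + 3×(1.210×10^7)²) = 5.886×10^7 N·mm.
d³ = 16×5.886×10^7/(π×149.3) = 2.008×10^6 mm³.
d = 126.2 mm.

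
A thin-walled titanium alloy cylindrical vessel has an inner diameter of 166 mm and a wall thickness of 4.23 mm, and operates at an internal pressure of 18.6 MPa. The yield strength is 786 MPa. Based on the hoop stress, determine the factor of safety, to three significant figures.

σ_h = pD/(2t) = 18.6×166/(2×4.23) = 365.0 MPa.
n = 786/365.0 = 2.154.

n = 2.15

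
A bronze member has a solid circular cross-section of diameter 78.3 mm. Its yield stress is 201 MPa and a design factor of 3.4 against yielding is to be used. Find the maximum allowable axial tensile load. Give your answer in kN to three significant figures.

σ_allow = 201/3.4 = 59.12 MPa.
A = πd²/4 = π×78.3²/4 = 4815 mm².
F_allow = σ_allow × A = 59.12×4815 = 284700 N.

F_allow = 285 kN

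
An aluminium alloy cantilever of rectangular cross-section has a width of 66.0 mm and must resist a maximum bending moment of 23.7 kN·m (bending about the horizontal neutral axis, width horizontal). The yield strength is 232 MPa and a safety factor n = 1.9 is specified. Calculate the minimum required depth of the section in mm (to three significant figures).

σ_allow = 232/1.9 = 122.1 MPa.
For a rectangular section σ = 6M/(bh²), so h² = 6M/(b σ_allow) = 6×2.3700×10^7/(66.0×122.1) = 17640 mm².
h = 132.8 mm.

h = 133 mm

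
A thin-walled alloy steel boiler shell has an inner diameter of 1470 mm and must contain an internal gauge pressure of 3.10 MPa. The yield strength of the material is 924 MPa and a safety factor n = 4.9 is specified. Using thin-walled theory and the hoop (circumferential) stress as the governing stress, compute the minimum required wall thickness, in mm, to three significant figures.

t = 12.1 mm

σ_allow = 924/4.9 = 188.6 MPa.
Hoop stress σ_h = pD/(2t), so t = pD/(2σ_allow) = 3.10×1470/(2×188.6) = 12.08 mm.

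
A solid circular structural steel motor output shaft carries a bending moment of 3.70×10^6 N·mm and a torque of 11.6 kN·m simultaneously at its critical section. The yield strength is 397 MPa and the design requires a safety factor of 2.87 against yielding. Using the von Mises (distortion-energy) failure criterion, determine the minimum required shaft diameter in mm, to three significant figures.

d = 92.4 mm

σ_allow = σ_y/n = 397/2.87 = 138.3 MPa.
For a solid shaft σ_b = 32M/(πd³) and τ = 16T/(πd³), so the von Mises stress is σ' = (16/πd³)·√(4M²+3T²).
√(4M²+3T²) = √(4×(3.700×10^6)² + 3×(1.160×10^7)²) = 2.141×10^7 N·mm.
d³ = 16×2.141×10^7/(π×138.3) = 788300 mm³.
d = 92.38 mm.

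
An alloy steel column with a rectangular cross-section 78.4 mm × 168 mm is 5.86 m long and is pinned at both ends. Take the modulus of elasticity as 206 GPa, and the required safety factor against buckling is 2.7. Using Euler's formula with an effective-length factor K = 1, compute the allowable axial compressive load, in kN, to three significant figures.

Buckling occurs about the weak axis: I_min = h·b³/12 = 168×78.4³/12 = 6.746×10^6 mm⁴ (b = 78.4 mm is the smaller dimension).
Effective length L_e = KL = 1×5.86 m = 5860 mm.
Euler critical load P_cr = π²EI/L_e² = π²×206000×6.746×10^6/5860² = 399400 N.
P_allow = P_cr/n = 399400/2.7 = 147900 N.

P_allow = 148 kN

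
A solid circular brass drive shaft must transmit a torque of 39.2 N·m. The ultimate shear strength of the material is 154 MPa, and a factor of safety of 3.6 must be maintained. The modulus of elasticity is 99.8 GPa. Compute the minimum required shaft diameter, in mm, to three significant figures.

Allowable shear stress τ_allow = 154/3.6 = 42.78 MPa.
For a solid shaft τ = 16T/(πd³), so d³ = 16T/(π τ_allow) = 16×39200/(π×42.78) = 4667 mm³.
d = (4667)^(1/3) = 16.71 mm.

d = 16.7 mm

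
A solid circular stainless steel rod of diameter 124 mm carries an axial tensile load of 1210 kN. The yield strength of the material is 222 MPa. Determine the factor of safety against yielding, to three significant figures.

n = 2.22

A = πd²/4 = 12080 mm².
σ = F/A = 1210000/12080 = 100.2 MPa.
n = 222/100.2 = 2.216.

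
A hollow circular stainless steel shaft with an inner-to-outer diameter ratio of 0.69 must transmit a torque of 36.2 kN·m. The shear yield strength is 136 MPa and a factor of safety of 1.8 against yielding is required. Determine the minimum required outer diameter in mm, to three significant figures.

d_o = 147 mm

τ_allow = 136/1.8 = 75.56 MPa.
For a hollow shaft τ = 16T/[πd_o³(1−k⁴)] with k = 0.69, so 1−k⁴ = 0.7733.
d_o³ = 16T/[π τ_allow (1−k⁴)] = 16×3.6200×10^7/(π×75.56×0.7733) = 3.155×10^6 mm³.
d_o = 146.7 mm.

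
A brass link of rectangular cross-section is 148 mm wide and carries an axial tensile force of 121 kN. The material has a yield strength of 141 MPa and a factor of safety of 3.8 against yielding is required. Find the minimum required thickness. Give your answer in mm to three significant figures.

σ_allow = 141/3.8 = 37.11 MPa.
Required area A = F/σ_allow = 121000/37.11 = 3261 mm².
t = A/w = 3261/148 = 22.03 mm.

t = 22.0 mm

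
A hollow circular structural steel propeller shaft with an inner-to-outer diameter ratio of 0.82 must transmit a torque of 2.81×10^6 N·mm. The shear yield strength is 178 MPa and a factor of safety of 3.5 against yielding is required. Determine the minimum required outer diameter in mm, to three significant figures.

d_o = 80.1 mm

τ_allow = 178/3.5 = 50.86 MPa.
For a hollow shaft τ = 16T/[πd_o³(1−k⁴)] with k = 0.82, so 1−k⁴ = 0.5479.
d_o³ = 16T/[π τ_allow (1−k⁴)] = 16×2810000/(π×50.86×0.5479) = 513600 mm³.
d_o = 80.08 mm.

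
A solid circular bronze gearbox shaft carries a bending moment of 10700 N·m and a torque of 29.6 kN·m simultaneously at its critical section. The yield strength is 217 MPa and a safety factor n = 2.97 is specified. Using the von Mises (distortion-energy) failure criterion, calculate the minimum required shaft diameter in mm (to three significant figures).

σ_allow = σ_y/n = 217/2.97 = 73.06 MPa.
For a solid shaft σ_b = 32M/(πd³) and τ = 16T/(πd³), so the von Mises stress is σ' = (16/πd³)·√(4M²+3T²).
√(4M²+3T²) = √(4×(1.070×10^7)² + 3×(2.960×10^7)²) = 5.556×10^7 N·mm.
d³ = 16×5.556×10^7/(π×73.06) = 3.873×10^6 mm³.
d = 157.0 mm.

d = 157 mm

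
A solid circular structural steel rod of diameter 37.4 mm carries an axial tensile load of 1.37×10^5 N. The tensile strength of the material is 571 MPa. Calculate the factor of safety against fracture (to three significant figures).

A = πd²/4 = 1099 mm².
σ = F/A = 137000/1099 = 124.7 MPa.
n = 571/124.7 = 4.579.

n = 4.58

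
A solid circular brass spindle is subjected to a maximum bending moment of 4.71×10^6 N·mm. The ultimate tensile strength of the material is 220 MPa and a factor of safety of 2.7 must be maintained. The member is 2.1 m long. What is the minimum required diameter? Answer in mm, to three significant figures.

d = 83.8 mm

σ_allow = 220/2.7 = 81.48 MPa.
For a solid circular section σ = 32M/(πd³), so d³ = 32M/(π σ_allow) = 32×4710000/(π×81.48) = 588800 mm³.
d = 83.81 mm.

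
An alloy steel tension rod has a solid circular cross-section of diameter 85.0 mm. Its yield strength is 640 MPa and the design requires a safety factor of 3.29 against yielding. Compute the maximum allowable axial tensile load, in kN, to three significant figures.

σ_allow = 640/3.29 = 194.5 MPa.
A = πd²/4 = π×85.0²/4 = 5675 mm².
F_allow = σ_allow × A = 194.5×5675 = 1.104×10^6 N.

F_allow = 1100 kN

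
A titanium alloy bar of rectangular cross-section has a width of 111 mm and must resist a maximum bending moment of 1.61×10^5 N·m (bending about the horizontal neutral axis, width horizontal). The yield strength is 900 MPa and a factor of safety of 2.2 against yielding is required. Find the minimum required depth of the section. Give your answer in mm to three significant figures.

h = 146 mm

σ_allow = 900/2.2 = 409.1 MPa.
For a rectangular section σ = 6M/(bh²), so h² = 6M/(b σ_allow) = 6×1.6100×10^8/(111×409.1) = 21270 mm².
h = 145.9 mm.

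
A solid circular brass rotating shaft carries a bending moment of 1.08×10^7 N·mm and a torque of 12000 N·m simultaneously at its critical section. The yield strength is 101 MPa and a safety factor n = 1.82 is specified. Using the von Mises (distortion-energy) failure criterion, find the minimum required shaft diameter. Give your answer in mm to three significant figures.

d = 140 mm

σ_allow = σ_y/n = 101/1.82 = 55.49 MPa.
For a solid shaft σ_b = 32M/(πd³) and τ = 16T/(πd³), so the von Mises stress is σ' = (16/πd³)·√(4M²+3T²).
√(4M²+3T²) = √(4×(1.080×10^7)² + 3×(1.200×10^7)²) = 2.998×10^7 N·mm.
d³ = 16×2.998×10^7/(π×55.49) = 2.751×10^6 mm³.
d = 140.1 mm.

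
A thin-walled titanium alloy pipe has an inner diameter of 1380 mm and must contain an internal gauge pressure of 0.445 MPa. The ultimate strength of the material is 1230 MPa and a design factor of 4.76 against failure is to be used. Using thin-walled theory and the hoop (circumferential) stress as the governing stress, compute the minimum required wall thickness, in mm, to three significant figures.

t = 1.19 mm

σ_allow = 1230/4.76 = 258.4 MPa.
Hoop stress σ_h = pD/(2t), so t = pD/(2σ_allow) = 0.445×1380/(2×258.4) = 1.188 mm.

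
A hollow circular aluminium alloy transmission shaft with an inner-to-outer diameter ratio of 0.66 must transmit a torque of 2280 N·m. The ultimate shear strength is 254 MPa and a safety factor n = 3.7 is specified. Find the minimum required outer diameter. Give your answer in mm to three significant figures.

τ_allow = 254/3.7 = 68.65 MPa.
For a hollow shaft τ = 16T/[πd_o³(1−k⁴)] with k = 0.66, so 1−k⁴ = 0.8103.
d_o³ = 16T/[π τ_allow (1−k⁴)] = 16×2280000/(π×68.65×0.8103) = 208800 mm³.
d_o = 59.32 mm.

d_o = 59.3 mm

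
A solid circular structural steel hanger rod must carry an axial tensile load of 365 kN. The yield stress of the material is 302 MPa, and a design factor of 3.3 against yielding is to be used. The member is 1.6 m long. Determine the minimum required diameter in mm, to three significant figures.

Allowable stress σ_allow = 302/3.3 = 91.52 MPa.
Required area A = F/σ_allow = 365000/91.52 = 3988 mm².
A = πd²/4 → d = √(4A/π) = 71.26 mm.

d = 71.3 mm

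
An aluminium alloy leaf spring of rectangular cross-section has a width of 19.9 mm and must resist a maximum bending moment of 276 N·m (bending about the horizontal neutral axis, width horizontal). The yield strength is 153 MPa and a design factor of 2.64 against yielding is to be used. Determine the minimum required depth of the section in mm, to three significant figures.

σ_allow = 153/2.64 = 57.95 MPa.
For a rectangular section σ = 6M/(bh²), so h² = 6M/(b σ_allow) = 6×276000/(19.9×57.95) = 1436 mm².
h = 37.89 mm.

h = 37.9 mm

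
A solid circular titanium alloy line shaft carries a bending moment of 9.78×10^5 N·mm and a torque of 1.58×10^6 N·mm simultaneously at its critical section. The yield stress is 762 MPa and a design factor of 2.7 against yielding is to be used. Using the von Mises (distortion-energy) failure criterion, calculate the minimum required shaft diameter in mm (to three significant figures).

d = 39.3 mm

σ_allow = σ_y/n = 762/2.7 = 282.2 MPa.
For a solid shaft σ_b = 32M/(πd³) and τ = 16T/(πd³), so the von Mises stress is σ' = (16/πd³)·√(4M²+3T²).
√(4M²+3T²) = √(4×(978000)² + 3×(1.580×10^6)²) = 3.364×10^6 N·mm.
d³ = 16×3.364×10^6/(π×282.2) = 60700 mm³.
d = 39.30 mm.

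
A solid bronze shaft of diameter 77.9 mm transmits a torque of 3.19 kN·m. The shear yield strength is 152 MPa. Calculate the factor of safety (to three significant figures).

τ = 16T/(πd³) = 16×3190000/(π×77.9³) = 34.37 MPa.
n = τ_limit/τ = 152/34.37 = 4.423.

n = 4.42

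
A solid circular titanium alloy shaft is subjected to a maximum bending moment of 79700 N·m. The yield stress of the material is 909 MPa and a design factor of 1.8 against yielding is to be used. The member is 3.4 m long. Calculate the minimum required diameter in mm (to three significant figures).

d = 117 mm

σ_allow = 909/1.8 = 505.0 MPa.
For a solid circular section σ = 32M/(πd³), so d³ = 32M/(π σ_allow) = 32×7.9700×10^7/(π×505.0) = 1.608×10^6 mm³.
d = 117.1 mm.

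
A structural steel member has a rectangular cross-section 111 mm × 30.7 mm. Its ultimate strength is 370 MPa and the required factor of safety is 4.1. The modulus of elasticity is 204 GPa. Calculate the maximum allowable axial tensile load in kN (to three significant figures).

F_allow = 308 kN

σ_allow = 370/4.1 = 90.24 MPa.
A = 111×30.7 = 3408 mm².
F_allow = σ_allow × A = 90.24×3408 = 307500 N.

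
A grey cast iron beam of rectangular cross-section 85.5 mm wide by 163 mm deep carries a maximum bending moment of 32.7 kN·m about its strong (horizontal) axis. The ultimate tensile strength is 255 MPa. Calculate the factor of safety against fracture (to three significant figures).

n = 2.95

Section modulus S = bh²/6 = 85.5×163²/6 = 378600 mm³.
σ = M/S = 3.2700×10^7/378600 = 86.37 MPa.
n = 255/86.37 = 2.952.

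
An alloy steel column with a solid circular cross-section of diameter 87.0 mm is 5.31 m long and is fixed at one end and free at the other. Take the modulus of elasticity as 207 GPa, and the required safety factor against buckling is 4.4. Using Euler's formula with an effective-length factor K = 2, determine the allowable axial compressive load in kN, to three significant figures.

P_allow = 11.6 kN

I = πd⁴/64 = π×87.0⁴/64 = 2.812×10^6 mm⁴.
Effective length L_e = KL = 2×5.31 m = 10620 mm.
Euler critical load P_cr = π²EI/L_e² = π²×207000×2.812×10^6/10620² = 50940 N.
P_allow = P_cr/n = 50940/4.4 = 11580 N.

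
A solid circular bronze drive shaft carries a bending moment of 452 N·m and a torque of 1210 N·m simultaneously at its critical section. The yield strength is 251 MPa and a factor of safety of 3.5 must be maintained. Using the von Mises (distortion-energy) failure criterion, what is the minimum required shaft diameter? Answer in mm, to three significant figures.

d = 54.5 mm

σ_allow = σ_y/n = 251/3.5 = 71.71 MPa.
For a solid shaft σ_b = 32M/(πd³) and τ = 16T/(πd³), so the von Mises stress is σ' = (16/πd³)·√(4M²+3T²).
√(4M²+3T²) = √(4×(452000)² + 3×(1.210×10^6)²) = 2.282×10^6 N·mm.
d³ = 16×2.282×10^6/(π×71.71) = 162100 mm³.
d = 54.52 mm.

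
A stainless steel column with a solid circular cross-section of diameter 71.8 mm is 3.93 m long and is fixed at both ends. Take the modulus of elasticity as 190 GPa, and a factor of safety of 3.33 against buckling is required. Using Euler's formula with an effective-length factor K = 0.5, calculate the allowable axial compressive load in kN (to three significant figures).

P_allow = 190 kN

I = πd⁴/64 = π×71.8⁴/64 = 1.305×10^6 mm⁴.
Effective length L_e = KL = 0.5×3.93 m = 1965 mm.
Euler critical load P_cr = π²EI/L_e² = π²×190000×1.305×10^6/1965² = 633600 N.
P_allow = P_cr/n = 633600/3.33 = 190300 N.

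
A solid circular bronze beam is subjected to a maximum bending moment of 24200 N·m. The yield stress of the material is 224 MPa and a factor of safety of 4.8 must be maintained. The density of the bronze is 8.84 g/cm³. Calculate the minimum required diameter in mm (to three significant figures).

σ_allow = 224/4.8 = 46.67 MPa.
For a solid circular section σ = 32M/(πd³), so d³ = 32M/(π σ_allow) = 32×2.4200×10^7/(π×46.67) = 5.282×10^6 mm³.
d = 174.2 mm.

d = 174 mm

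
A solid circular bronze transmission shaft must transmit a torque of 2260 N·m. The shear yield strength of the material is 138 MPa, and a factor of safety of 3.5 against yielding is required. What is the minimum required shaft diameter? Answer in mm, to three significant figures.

Allowable shear stress τ_allow = 138/3.5 = 39.43 MPa.
For a solid shaft τ = 16T/(πd³), so d³ = 16T/(π τ_allow) = 16×2260000/(π×39.43) = 291900 mm³.
d = (291900)^(1/3) = 66.34 mm.

d = 66.3 mm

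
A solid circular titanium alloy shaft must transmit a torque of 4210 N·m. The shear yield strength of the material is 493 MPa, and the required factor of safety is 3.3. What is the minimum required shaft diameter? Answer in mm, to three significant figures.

d = 52.4 mm

Allowable shear stress τ_allow = 493/3.3 = 149.4 MPa.
For a solid shaft τ = 16T/(πd³), so d³ = 16T/(π τ_allow) = 16×4210000/(π×149.4) = 143500 mm³.
d = (143500)^(1/3) = 52.36 mm.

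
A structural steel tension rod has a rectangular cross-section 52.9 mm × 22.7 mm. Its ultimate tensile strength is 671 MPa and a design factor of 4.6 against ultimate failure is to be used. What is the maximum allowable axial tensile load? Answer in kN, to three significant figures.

σ_allow = 671/4.6 = 145.9 MPa.
A = 52.9×22.7 = 1201 mm².
F_allow = σ_allow × A = 145.9×1201 = 175200 N.

F_allow = 175 kN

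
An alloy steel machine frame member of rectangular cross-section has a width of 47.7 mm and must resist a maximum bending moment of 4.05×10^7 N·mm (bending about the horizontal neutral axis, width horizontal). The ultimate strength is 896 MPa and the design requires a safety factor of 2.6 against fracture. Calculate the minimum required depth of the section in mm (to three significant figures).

σ_allow = 896/2.6 = 344.6 MPa.
For a rectangular section σ = 6M/(bh²), so h² = 6M/(b σ_allow) = 6×4.0500×10^7/(47.7×344.6) = 14780 mm².
h = 121.6 mm.

h = 122 mm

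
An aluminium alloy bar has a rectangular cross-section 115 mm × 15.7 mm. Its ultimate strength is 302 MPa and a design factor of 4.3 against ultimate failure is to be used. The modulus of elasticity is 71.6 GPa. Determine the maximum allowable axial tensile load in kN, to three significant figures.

F_allow = 127 kN

σ_allow = 302/4.3 = 70.23 MPa.
A = 115×15.7 = 1806 mm².
F_allow = σ_allow × A = 70.23×1806 = 126800 N.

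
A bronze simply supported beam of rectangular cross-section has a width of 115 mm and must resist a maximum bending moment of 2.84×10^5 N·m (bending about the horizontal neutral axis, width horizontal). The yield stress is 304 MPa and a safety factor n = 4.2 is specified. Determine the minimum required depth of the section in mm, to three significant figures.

σ_allow = 304/4.2 = 72.38 MPa.
For a rectangular section σ = 6M/(bh²), so h² = 6M/(b σ_allow) = 6×2.8400×10^8/(115×72.38) = 204700 mm².
h = 452.5 mm.

h = 452 mm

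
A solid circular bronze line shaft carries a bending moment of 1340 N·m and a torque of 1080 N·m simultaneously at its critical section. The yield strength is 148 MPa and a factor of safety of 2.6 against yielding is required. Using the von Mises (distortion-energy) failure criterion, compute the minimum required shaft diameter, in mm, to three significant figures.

σ_allow = σ_y/n = 148/2.6 = 56.92 MPa.
For a solid shaft σ_b = 32M/(πd³) and τ = 16T/(πd³), so the von Mises stress is σ' = (16/πd³)·√(4M²+3T²).
√(4M²+3T²) = √(4×(1.340×10^6)² + 3×(1.080×10^6)²) = 3.268×10^6 N·mm.
d³ = 16×3.268×10^6/(π×56.92) = 292400 mm³.
d = 66.37 mm.

d = 66.4 mm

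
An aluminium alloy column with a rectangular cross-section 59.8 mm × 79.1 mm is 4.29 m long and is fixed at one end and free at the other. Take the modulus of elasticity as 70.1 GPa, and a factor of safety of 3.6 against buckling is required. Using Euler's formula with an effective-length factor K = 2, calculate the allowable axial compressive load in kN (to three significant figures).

P_allow = 3.68 kN

Buckling occurs about the weak axis: I_min = h·b³/12 = 79.1×59.8³/12 = 1.410×10^6 mm⁴ (b = 59.8 mm is the smaller dimension).
Effective length L_e = KL = 2×4.29 m = 8580 mm.
Euler critical load P_cr = π²EI/L_e² = π²×70100×1.410×10^6/8580² = 13250 N.
P_allow = P_cr/n = 13250/3.6 = 3680 N.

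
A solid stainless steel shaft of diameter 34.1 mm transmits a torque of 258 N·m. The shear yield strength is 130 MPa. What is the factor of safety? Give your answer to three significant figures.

n = 3.92

τ = 16T/(πd³) = 16×258000/(π×34.1³) = 33.14 MPa.
n = τ_limit/τ = 130/33.14 = 3.923.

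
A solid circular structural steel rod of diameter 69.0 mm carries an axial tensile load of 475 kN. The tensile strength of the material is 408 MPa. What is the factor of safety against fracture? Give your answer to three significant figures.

n = 3.21

A = πd²/4 = 3739 mm².
σ = F/A = 475000/3739 = 127.0 MPa.
n = 408/127.0 = 3.212.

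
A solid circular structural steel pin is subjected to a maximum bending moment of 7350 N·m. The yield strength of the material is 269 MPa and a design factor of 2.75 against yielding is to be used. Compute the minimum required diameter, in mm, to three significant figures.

d = 91.5 mm

σ_allow = 269/2.75 = 97.82 MPa.
For a solid circular section σ = 32M/(πd³), so d³ = 32M/(π σ_allow) = 32×7350000/(π×97.82) = 765400 mm³.
d = 91.47 mm.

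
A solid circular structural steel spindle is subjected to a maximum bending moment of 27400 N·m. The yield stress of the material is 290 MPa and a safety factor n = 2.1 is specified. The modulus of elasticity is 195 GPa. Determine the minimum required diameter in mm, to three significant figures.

σ_allow = 290/2.1 = 138.1 MPa.
For a solid circular section σ = 32M/(πd³), so d³ = 32M/(π σ_allow) = 32×2.7400×10^7/(π×138.1) = 2.021×10^6 mm³.
d = 126.4 mm.

d = 126 mm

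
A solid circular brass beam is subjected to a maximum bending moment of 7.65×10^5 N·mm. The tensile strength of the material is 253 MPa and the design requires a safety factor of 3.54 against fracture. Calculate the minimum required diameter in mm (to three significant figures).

d = 47.8 mm

σ_allow = 253/3.54 = 71.47 MPa.
For a solid circular section σ = 32M/(πd³), so d³ = 32M/(π σ_allow) = 32×765000/(π×71.47) = 109000 mm³.
d = 47.77 mm.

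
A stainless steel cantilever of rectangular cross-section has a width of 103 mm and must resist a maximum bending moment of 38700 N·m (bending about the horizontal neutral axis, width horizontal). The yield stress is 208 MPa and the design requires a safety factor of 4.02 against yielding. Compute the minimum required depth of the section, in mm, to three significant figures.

σ_allow = 208/4.02 = 51.74 MPa.
For a rectangular section σ = 6M/(bh²), so h² = 6M/(b σ_allow) = 6×3.8700×10^7/(103×51.74) = 43570 mm².
h = 208.7 mm.

h = 209 mm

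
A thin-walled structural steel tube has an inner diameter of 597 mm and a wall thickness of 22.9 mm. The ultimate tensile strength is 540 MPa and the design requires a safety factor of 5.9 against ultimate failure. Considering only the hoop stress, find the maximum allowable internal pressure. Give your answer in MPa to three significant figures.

p_allow = 7.02 MPa

σ_allow = 540/5.9 = 91.53 MPa.
σ_h = pD/(2t) → p_allow = 2σ_allow t/D = 2×91.53×22.9/597 = 7.022 MPa.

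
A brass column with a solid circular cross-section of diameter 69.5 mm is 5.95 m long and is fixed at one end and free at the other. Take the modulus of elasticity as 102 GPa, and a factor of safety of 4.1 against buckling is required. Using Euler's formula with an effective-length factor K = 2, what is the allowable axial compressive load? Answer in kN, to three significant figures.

I = πd⁴/64 = π×69.5⁴/64 = 1.145×10^6 mm⁴.
Effective length L_e = KL = 2×5.95 m = 11900 mm.
Euler critical load P_cr = π²EI/L_e² = π²×102000×1.145×10^6/11900² = 8142 N.
P_allow = P_cr/n = 8142/4.1 = 1986 N.

P_allow = 1.99 kN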